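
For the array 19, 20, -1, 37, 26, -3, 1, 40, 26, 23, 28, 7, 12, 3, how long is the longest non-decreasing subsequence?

5

One longest non-decreasing subsequence is 19, 20, 26, 26, 28 (positions 1,2,5,9,11), of length 5; no longer one exists.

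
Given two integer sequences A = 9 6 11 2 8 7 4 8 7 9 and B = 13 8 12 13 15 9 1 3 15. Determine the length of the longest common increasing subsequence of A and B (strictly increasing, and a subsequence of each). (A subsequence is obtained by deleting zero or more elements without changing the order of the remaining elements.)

2

A longest common strictly increasing subsequence is 8, 9 (length 2); it appears in order in both A and B, and no longer such subsequence exists.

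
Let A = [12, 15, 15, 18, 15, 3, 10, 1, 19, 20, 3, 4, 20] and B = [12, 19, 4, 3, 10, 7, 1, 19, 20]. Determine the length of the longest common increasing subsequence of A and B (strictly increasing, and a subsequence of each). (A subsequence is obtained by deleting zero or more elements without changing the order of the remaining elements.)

For each value that appears in both, track the longest common increasing run ending there.
The best achievable length is 4; one witness is 3, 10, 19, 20 (A-positions 6,7,9,10, B-positions 4,5,8,9).

4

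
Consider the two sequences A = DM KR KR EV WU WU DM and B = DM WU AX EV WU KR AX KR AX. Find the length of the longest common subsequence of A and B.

Backtracking the LCS table gives one alignment: DM (A1,B1) → KR (A2,B6) → KR (A3,B8).
So the longest common subsequence has length 3.

3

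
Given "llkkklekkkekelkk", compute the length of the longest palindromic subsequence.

Using dp[i][j] = 2 + dp[i+1][j−1] if the ends match, else max(dp[i+1][j], dp[i][j−1]):
dp[1][16] = 12. A witness is kklekkkkelkk at positions 3,4,6,7,8,9,10,12,13,14,15,16.

12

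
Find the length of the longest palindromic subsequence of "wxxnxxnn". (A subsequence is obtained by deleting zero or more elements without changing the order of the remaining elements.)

5

Using dp[i][j] = 2 + dp[i+1][j−1] if the ends match, else max(dp[i+1][j], dp[i][j−1]):
dp[1][8] = 5. A witness is xxnxx at positions 2,3,4,5,6.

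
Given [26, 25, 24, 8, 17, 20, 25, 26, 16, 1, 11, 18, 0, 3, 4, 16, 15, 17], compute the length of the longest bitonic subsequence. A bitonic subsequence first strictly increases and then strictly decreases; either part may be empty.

Let inc[i] be the LIS ending at i and dec[i] the longest strictly decreasing subsequence starting at i. inc = [1, 1, 1, 1, 2, 3, 4, 5, 2, 1, 2, 3, 1, 2, 3, 4, 4, 5], dec = [7, 6, 5, 3, 4, 4, 4, 4, 3, 2, 2, 3, 1, 1, 1, 2, 1, 1].
max_i inc[i]+dec[i]−1 = 8, with one witness 8, 17, 20, 25, 26, 18, 16, 15.

8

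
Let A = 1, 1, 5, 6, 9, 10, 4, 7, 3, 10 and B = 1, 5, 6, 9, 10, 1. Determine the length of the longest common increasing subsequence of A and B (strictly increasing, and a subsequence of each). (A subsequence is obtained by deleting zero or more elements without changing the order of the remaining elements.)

5

A longest common strictly increasing subsequence is 1, 5, 6, 9, 10 (length 5); it appears in order in both A and B, and no longer such subsequence exists.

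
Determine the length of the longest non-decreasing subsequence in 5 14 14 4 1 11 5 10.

Let dp[i] be the longest non-decreasing subsequence ending at position i. Then dp = [1, 2, 3, 1, 1, 2, 2, 3].
The maximum is 3; one witness is 5, 14, 14 at positions 1,2,3.

3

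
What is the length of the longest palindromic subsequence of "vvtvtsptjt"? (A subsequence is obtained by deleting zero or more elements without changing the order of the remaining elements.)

One longest palindromic subsequence is ttptt (positions 3,5,7,8,10); it reads the same forward and backward, and the interval DP gives dp[1][10] = 5.

5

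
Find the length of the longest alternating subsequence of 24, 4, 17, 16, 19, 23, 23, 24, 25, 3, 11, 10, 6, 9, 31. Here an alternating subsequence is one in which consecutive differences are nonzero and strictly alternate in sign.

A longest alternating subsequence is 24, 4, 17, 16, 19, 3, 11, 6, 9 (positions 1,2,3,4,5,10,11,13,14); its 8 consecutive differences strictly alternate in sign, and length 9 is optimal.

9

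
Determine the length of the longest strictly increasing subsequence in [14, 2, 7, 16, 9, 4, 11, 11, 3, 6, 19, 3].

5

One longest increasing subsequence is 2, 7, 9, 11, 19 (positions 2,3,5,7,11), of length 5; no longer one exists.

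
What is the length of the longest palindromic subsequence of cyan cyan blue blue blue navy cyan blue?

5

One longest palindromic subsequence is cyan blue blue blue cyan (positions 2,3,4,5,7); it reads the same forward and backward, and the interval DP gives dp[1][8] = 5.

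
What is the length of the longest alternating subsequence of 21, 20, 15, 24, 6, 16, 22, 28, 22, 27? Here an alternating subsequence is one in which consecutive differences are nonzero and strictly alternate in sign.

A longest alternating subsequence is 21, 20, 24, 6, 28, 22, 27 (positions 1,2,4,5,8,9,10); its 6 consecutive differences strictly alternate in sign, and length 7 is optimal.

7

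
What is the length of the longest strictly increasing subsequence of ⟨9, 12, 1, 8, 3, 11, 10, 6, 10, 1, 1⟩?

Scanning left to right, the best length ending at each element is: 9→1, 12→2, 1→1, 8→2, 3→2, 11→3, 10→3, 6→3, 10→4, 1→1, 1→1.
So the longest increasing subsequence has length 4, e.g. 1, 3, 6, 10.

4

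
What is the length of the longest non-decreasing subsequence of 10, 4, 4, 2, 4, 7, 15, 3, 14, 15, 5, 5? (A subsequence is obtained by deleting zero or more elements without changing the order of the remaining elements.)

One longest non-decreasing subsequence is 4, 4, 4, 7, 15, 15 (positions 2,3,5,6,7,10), of length 6; no longer one exists.

6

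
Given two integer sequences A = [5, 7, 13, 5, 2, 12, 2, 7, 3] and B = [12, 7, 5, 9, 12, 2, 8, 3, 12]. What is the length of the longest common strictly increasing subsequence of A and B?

A longest common strictly increasing subsequence is 7, 12 (length 2); it appears in order in both A and B, and no longer such subsequence exists.

2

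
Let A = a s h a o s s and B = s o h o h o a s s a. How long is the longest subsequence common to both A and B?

Backtracking the LCS table gives one alignment: s (A2,B1) → h (A3,B5) → a (A4,B7) → s (A6,B8) → s (A7,B9).
So the longest common subsequence has length 5.

5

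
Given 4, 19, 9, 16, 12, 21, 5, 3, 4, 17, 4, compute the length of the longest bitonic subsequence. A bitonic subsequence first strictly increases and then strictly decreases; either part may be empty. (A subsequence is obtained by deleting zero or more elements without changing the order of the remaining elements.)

One longest bitonic subsequence is 4, 19, 16, 12, 5, 4 (positions 1,2,4,5,7,11): it rises to 19 then falls. Length 6 is optimal.

6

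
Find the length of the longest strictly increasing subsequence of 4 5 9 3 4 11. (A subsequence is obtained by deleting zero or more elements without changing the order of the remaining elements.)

4

Let dp[i] be the longest increasing subsequence ending at position i. Then dp = [1, 2, 3, 1, 2, 4].
The maximum is 4; one witness is 4, 5, 9, 11 at positions 1,2,3,6.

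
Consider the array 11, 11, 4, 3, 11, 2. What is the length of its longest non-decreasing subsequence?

3

Let dp[i] be the longest non-decreasing subsequence ending at position i. Then dp = [1, 2, 1, 1, 3, 1].
The maximum is 3; one witness is 11, 11, 11 at positions 1,2,5.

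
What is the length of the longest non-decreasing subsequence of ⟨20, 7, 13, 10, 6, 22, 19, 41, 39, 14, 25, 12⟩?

One longest non-decreasing subsequence is 7, 13, 22, 41 (positions 2,3,6,8), of length 4; no longer one exists.

4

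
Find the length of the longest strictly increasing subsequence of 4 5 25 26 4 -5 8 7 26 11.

One longest increasing subsequence is 4, 5, 25, 26 (positions 1,2,3,4), of length 4; no longer one exists.

4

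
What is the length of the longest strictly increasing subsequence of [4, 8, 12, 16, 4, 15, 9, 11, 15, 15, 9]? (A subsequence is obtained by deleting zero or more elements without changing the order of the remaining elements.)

Let dp[i] be the longest increasing subsequence ending at position i. Then dp = [1, 2, 3, 4, 1, 4, 3, 4, 5, 5, 3].
The maximum is 5; one witness is 4, 8, 9, 11, 15 at positions 1,2,7,8,9.

5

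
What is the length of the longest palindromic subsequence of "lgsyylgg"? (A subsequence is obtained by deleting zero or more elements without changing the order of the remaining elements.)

One longest palindromic subsequence is gyyg (positions 2,4,5,8); it reads the same forward and backward, and the interval DP gives dp[1][8] = 4.

4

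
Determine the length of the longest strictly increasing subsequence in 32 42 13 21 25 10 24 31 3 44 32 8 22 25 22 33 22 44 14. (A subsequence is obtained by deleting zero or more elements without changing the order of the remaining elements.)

Scanning left to right, the best length ending at each element is: 32→1, 42→2, 13→1, 21→2, 25→3, 10→1, 24→3, 31→4, 3→1, 44→5, 32→5, 8→2, 22→3, 25→4, 22→3, 33→6, 22→3, 44→7, 14→3.
So the longest increasing subsequence has length 7, e.g. 13, 21, 25, 31, 32, 33, 44.

7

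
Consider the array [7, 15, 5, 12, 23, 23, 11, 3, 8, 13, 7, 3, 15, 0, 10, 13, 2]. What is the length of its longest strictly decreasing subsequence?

7

Scanning left to right, the best length ending at each element is: 7→1, 15→1, 5→2, 12→2, 23→1, 23→1, 11→3, 3→4, 8→4, 13→2, 7→5, 3→6, 15→2, 0→7, 10→4, 13→3, 2→7.
So the longest decreasing subsequence has length 7, e.g. 15, 12, 11, 8, 7, 3, 0.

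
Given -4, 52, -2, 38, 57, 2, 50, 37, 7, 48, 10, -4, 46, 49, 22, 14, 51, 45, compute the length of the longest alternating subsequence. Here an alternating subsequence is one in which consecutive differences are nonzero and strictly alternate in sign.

A longest alternating subsequence is -4, 52, -2, 38, 2, 50, 37, 48, 10, 46, 22, 51, 45 (positions 1,2,3,4,6,7,8,10,11,13,15,17,18); its 12 consecutive differences strictly alternate in sign, and length 13 is optimal.

13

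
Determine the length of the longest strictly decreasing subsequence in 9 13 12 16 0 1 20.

Let dp[i] be the longest decreasing subsequence ending at position i. Then dp = [1, 1, 2, 1, 3, 3, 1].
The maximum is 3; one witness is 13, 12, 0 at positions 2,3,5.

3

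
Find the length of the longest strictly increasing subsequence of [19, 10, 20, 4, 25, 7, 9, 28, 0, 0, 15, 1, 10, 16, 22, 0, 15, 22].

Let dp[i] be the longest increasing subsequence ending at position i. Then dp = [1, 1, 2, 1, 3, 2, 3, 4, 1, 1, 4, 2, 4, 5, 6, 1, 5, 6].
The maximum is 6; one witness is 4, 7, 9, 15, 16, 22 at positions 4,6,7,11,14,15.

6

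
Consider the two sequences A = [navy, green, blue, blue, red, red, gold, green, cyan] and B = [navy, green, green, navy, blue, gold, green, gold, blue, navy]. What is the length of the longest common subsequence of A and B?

5

Backtracking the LCS table gives one alignment: navy (A1,B1) → green (A2,B3) → blue (A4,B5) → gold (A7,B6) → green (A8,B7).
So the longest common subsequence has length 5.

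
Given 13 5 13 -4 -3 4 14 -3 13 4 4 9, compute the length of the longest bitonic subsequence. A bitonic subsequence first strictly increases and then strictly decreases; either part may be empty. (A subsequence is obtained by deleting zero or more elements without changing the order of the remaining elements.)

6

One longest bitonic subsequence is -4, -3, 4, 14, 13, 9 (positions 4,5,6,7,9,12): it rises to 14 then falls. Length 6 is optimal.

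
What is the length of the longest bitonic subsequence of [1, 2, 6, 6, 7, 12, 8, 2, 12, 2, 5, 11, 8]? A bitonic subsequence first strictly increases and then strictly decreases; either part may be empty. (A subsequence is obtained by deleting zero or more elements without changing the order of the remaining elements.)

8

One longest bitonic subsequence is 1, 2, 6, 7, 8, 12, 11, 8 (positions 1,2,3,5,7,9,12,13): it rises to 12 then falls. Length 8 is optimal.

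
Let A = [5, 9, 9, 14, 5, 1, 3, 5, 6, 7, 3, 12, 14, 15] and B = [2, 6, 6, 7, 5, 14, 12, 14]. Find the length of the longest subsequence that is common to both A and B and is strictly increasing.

4

For each value that appears in both, track the longest common increasing run ending there.
The best achievable length is 4; one witness is 6, 7, 12, 14 (A-positions 9,10,12,13, B-positions 2,4,7,8).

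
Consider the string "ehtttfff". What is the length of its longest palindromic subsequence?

One longest palindromic subsequence is fff (positions 6,7,8); it reads the same forward and backward, and the interval DP gives dp[1][8] = 3.

3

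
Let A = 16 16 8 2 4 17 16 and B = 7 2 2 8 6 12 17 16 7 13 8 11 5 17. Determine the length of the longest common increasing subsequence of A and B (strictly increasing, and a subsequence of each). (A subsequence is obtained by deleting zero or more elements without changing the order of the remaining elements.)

For each value that appears in both, track the longest common increasing run ending there.
The best achievable length is 2; one witness is 2, 17 (A-positions 4,6, B-positions 2,7).

2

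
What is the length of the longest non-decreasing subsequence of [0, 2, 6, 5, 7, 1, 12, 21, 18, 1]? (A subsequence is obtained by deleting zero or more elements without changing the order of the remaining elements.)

6

Let dp[i] be the longest non-decreasing subsequence ending at position i. Then dp = [1, 2, 3, 3, 4, 2, 5, 6, 6, 3].
The maximum is 6; one witness is 0, 2, 6, 7, 12, 21 at positions 1,2,3,5,7,8.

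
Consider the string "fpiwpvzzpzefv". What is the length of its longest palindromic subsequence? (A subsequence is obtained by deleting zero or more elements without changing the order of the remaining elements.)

6

One longest palindromic subsequence is fpzzpf (positions 1,5,7,8,9,12); it reads the same forward and backward, and the interval DP gives dp[1][13] = 6.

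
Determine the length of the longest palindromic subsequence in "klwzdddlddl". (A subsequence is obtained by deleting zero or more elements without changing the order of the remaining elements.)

7

Using dp[i][j] = 2 + dp[i+1][j−1] if the ends match, else max(dp[i+1][j], dp[i][j−1]):
dp[1][11] = 7. A witness is lddlddl at positions 2,5,6,8,9,10,11.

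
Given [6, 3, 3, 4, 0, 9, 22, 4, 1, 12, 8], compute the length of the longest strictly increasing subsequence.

One longest increasing subsequence is 3, 4, 9, 22 (positions 2,4,6,7), of length 4; no longer one exists.

4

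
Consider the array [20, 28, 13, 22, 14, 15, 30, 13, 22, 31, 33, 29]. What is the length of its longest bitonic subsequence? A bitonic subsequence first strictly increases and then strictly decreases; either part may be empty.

7

One longest bitonic subsequence is 13, 14, 15, 30, 31, 33, 29 (positions 3,5,6,7,10,11,12): it rises to 33 then falls. Length 7 is optimal.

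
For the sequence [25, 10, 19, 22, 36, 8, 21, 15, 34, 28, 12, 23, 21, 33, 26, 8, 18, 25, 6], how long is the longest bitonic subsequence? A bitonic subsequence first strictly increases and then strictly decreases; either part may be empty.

10

One longest bitonic subsequence is 10, 19, 22, 36, 34, 28, 23, 21, 18, 6 (positions 2,3,4,5,9,10,12,13,17,19): it rises to 36 then falls. Length 10 is optimal.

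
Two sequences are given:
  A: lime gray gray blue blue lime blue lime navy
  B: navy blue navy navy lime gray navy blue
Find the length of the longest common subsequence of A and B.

Backtracking the LCS table gives one alignment: lime (A1,B5) → gray (A2,B6) → blue (A7,B8).
So the longest common subsequence has length 3.

3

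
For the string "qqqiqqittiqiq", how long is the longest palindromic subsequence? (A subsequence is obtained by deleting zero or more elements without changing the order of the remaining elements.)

Using dp[i][j] = 2 + dp[i+1][j−1] if the ends match, else max(dp[i+1][j], dp[i][j−1]):
dp[1][13] = 10. A witness is qiqittiqiq at positions 1,4,5,7,8,9,10,11,12,13.

10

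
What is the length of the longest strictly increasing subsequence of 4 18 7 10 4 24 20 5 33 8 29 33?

6

One longest increasing subsequence is 4, 7, 10, 24, 29, 33 (positions 1,3,4,6,11,12), of length 6; no longer one exists.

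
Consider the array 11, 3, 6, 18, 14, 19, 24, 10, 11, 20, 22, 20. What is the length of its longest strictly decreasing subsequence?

3

Let dp[i] be the longest decreasing subsequence ending at position i. Then dp = [1, 2, 2, 1, 2, 1, 1, 3, 3, 2, 2, 3].
The maximum is 3; one witness is 18, 14, 10 at positions 4,5,8.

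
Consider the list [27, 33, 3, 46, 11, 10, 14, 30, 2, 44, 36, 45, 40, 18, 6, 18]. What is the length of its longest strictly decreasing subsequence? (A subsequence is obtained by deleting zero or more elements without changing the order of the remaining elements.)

5

One longest decreasing subsequence is 46, 44, 36, 18, 6 (positions 4,10,11,14,15), of length 5; no longer one exists.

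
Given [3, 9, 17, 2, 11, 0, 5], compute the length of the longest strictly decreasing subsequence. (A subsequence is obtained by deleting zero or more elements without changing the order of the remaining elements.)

3

Let dp[i] be the longest decreasing subsequence ending at position i. Then dp = [1, 1, 1, 2, 2, 3, 3].
The maximum is 3; one witness is 3, 2, 0 at positions 1,4,6.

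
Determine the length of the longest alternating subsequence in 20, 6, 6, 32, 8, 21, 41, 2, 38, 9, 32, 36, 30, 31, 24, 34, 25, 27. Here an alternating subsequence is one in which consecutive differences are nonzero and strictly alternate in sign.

Track the best alternating length ending on an up-step vs a down-step at each position: up/down = 1/1, 1/2, 1/2, 3/1, 3/4, 5/4, 5/1, 1/6, 7/6, 7/8, 9/8, 9/8, 9/10, 11/10, 9/12, 13/10, 13/14, 15/14.
The maximum over both is 15; one such subsequence is 20, 6, 32, 8, 21, 2, 38, 9, 32, 30, 31, 24, 34, 25, 27.

15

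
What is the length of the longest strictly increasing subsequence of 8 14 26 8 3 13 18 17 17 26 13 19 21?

5

Let dp[i] be the longest increasing subsequence ending at position i. Then dp = [1, 2, 3, 1, 1, 2, 3, 3, 3, 4, 2, 4, 5].
The maximum is 5; one witness is 8, 14, 18, 19, 21 at positions 1,2,7,12,13.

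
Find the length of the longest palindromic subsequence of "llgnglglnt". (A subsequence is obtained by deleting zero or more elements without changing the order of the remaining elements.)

One longest palindromic subsequence is llgngll (positions 1,2,3,4,5,6,8); it reads the same forward and backward, and the interval DP gives dp[1][10] = 7.

7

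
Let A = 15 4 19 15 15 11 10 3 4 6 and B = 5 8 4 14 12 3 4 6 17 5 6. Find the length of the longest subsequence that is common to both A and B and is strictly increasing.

3

For each value that appears in both, track the longest common increasing run ending there.
The best achievable length is 3; one witness is 3, 4, 6 (A-positions 8,9,10, B-positions 6,7,8).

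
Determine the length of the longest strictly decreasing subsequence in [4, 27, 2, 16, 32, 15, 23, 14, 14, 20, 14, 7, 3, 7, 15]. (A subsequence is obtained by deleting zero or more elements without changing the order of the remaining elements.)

6

Let dp[i] be the longest decreasing subsequence ending at position i. Then dp = [1, 1, 2, 2, 1, 3, 2, 4, 4, 3, 4, 5, 6, 5, 4].
The maximum is 6; one witness is 27, 16, 15, 14, 7, 3 at positions 2,4,6,8,12,13.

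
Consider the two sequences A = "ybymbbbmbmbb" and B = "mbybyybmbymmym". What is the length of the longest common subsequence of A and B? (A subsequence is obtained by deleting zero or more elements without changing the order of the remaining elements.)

Backtracking the LCS table gives one alignment: y (A1,B3) → b (A2,B4) → y (A3,B6) → m (A4,B8) → b (A5,B9) → m (A8,B12) → m (A10,B14).
So the longest common subsequence has length 7.

7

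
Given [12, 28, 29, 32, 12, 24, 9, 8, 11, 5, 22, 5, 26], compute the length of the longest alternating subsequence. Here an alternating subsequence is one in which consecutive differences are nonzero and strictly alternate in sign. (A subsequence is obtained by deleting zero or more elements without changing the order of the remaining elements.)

10

Track the best alternating length ending on an up-step vs a down-step at each position: up/down = 1/1, 2/1, 2/1, 2/1, 1/3, 4/3, 1/5, 1/5, 6/5, 1/7, 8/5, 1/9, 10/3.
The maximum over both is 10; one such subsequence is 12, 28, 12, 24, 9, 11, 5, 22, 5, 26.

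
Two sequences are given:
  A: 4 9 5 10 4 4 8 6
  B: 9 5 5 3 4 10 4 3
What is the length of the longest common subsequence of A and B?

4

A longest common subsequence is 9, 5, 10, 4 (length 4); the LCS DP confirms no longer common subsequence exists.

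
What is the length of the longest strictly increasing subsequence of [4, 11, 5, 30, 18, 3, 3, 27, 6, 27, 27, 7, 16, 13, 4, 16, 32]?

7

Scanning left to right, the best length ending at each element is: 4→1, 11→2, 5→2, 30→3, 18→3, 3→1, 3→1, 27→4, 6→3, 27→4, 27→4, 7→4, 16→5, 13→5, 4→2, 16→6, 32→7.
So the longest increasing subsequence has length 7, e.g. 4, 5, 6, 7, 13, 16, 32.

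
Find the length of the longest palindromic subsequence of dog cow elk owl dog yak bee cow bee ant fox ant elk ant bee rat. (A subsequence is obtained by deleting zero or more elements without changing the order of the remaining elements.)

5

Using dp[i][j] = 2 + dp[i+1][j−1] if the ends match, else max(dp[i+1][j], dp[i][j−1]):
dp[1][16] = 5. A witness is bee ant elk ant bee at positions 9,10,13,14,15.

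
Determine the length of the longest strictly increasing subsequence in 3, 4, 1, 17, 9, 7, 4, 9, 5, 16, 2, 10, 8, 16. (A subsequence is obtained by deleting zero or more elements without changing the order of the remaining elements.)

6

Let dp[i] be the longest increasing subsequence ending at position i. Then dp = [1, 2, 1, 3, 3, 3, 2, 4, 3, 5, 2, 5, 4, 6].
The maximum is 6; one witness is 3, 4, 7, 9, 10, 16 at positions 1,2,6,8,12,14.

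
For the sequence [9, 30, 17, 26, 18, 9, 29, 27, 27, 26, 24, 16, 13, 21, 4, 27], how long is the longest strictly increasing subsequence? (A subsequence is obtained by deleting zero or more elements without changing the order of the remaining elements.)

One longest increasing subsequence is 9, 17, 18, 26, 27 (positions 1,3,5,10,16), of length 5; no longer one exists.

5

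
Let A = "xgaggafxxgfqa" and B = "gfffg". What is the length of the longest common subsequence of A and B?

3

A longest common subsequence is gfg (length 3); the LCS DP confirms no longer common subsequence exists.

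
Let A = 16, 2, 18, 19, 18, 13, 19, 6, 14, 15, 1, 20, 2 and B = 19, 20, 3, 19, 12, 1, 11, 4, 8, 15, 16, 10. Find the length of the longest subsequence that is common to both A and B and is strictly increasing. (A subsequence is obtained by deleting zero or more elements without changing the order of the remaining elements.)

2

A longest common strictly increasing subsequence is 19, 20 (length 2); it appears in order in both A and B, and no longer such subsequence exists.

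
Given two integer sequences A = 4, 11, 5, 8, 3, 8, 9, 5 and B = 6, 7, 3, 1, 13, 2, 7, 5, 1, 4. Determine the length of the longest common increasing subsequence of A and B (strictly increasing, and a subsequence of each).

For each value that appears in both, track the longest common increasing run ending there.
The best achievable length is 2; one witness is 3, 5 (A-positions 5,8, B-positions 3,8).

2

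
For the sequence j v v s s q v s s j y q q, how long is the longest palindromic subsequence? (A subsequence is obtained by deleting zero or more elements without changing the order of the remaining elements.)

7

One longest palindromic subsequence is jssvssj (positions 1,4,5,7,8,9,10); it reads the same forward and backward, and the interval DP gives dp[1][13] = 7.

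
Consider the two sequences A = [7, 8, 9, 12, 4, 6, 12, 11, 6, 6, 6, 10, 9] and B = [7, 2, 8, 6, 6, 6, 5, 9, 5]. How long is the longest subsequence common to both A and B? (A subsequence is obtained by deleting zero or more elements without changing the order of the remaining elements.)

Backtracking the LCS table gives one alignment: 7 (A1,B1) → 8 (A2,B3) → 6 (A6,B4) → 6 (A9,B5) → 6 (A10,B6) → 9 (A13,B8).
So the longest common subsequence has length 6.

6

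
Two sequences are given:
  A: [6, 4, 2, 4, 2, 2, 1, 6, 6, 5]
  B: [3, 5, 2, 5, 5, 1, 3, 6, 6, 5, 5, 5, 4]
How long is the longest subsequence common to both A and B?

5

A longest common subsequence is 2, 1, 6, 6, 5 (length 5); the LCS DP confirms no longer common subsequence exists.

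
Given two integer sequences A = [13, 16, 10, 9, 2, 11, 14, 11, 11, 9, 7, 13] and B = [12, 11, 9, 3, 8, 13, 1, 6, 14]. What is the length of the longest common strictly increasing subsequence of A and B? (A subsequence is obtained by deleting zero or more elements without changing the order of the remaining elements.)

2

For each value that appears in both, track the longest common increasing run ending there.
The best achievable length is 2; one witness is 11, 13 (A-positions 6,12, B-positions 2,6).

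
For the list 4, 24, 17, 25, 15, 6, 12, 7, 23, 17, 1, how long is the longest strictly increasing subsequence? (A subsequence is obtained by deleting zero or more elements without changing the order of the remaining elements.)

4

Let dp[i] be the longest increasing subsequence ending at position i. Then dp = [1, 2, 2, 3, 2, 2, 3, 3, 4, 4, 1].
The maximum is 4; one witness is 4, 6, 12, 23 at positions 1,6,7,9.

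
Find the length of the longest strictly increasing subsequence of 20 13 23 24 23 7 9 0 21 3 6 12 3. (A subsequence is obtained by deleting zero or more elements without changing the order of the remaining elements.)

4

Scanning left to right, the best length ending at each element is: 20→1, 13→1, 23→2, 24→3, 23→2, 7→1, 9→2, 0→1, 21→3, 3→2, 6→3, 12→4, 3→2.
So the longest increasing subsequence has length 4, e.g. 0, 3, 6, 12.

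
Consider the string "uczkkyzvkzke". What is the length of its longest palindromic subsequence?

5

Using dp[i][j] = 2 + dp[i+1][j−1] if the ends match, else max(dp[i+1][j], dp[i][j−1]):
dp[1][12] = 5. A witness is kzkzk at positions 5,7,9,10,11.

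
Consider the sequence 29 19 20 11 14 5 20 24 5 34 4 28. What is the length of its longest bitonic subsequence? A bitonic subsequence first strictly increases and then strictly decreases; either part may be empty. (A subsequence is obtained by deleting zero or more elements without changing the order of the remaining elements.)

Let inc[i] be the LIS ending at i and dec[i] the longest strictly decreasing subsequence starting at i. inc = [1, 1, 2, 1, 2, 1, 3, 4, 1, 5, 1, 5], dec = [5, 4, 4, 3, 3, 2, 3, 3, 2, 2, 1, 1].
max_i inc[i]+dec[i]−1 = 6, with one witness 11, 14, 20, 24, 5, 4.

6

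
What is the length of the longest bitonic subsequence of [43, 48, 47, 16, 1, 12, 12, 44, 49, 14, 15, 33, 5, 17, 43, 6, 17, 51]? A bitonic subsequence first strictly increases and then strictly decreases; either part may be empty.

Let inc[i] be the LIS ending at i and dec[i] the longest strictly decreasing subsequence starting at i. inc = [1, 2, 2, 1, 1, 2, 2, 3, 4, 3, 4, 5, 2, 5, 6, 3, 5, 7], dec = [4, 6, 5, 3, 1, 2, 2, 4, 4, 2, 2, 3, 1, 2, 2, 1, 1, 1].
max_i inc[i]+dec[i]−1 = 7, with one witness 43, 48, 47, 44, 33, 17, 6.

7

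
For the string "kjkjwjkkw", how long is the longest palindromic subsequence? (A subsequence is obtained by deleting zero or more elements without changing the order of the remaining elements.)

7

Using dp[i][j] = 2 + dp[i+1][j−1] if the ends match, else max(dp[i+1][j], dp[i][j−1]):
dp[1][9] = 7. A witness is kkjwjkk at positions 1,3,4,5,6,7,8.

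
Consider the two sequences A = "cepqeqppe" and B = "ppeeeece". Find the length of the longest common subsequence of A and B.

Backtracking the LCS table gives one alignment: e (A2,B5) → e (A5,B6) → e (A9,B8).
So the longest common subsequence has length 3.

3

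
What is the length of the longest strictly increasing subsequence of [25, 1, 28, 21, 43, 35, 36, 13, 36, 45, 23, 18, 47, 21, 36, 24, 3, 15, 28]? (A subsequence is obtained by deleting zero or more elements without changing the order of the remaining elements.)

Let dp[i] be the longest increasing subsequence ending at position i. Then dp = [1, 1, 2, 2, 3, 3, 4, 2, 4, 5, 3, 3, 6, 4, 5, 5, 2, 3, 6].
The maximum is 6; one witness is 25, 28, 35, 36, 45, 47 at positions 1,3,6,7,10,13.

6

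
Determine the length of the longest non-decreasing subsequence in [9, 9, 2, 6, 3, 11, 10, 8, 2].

One longest non-decreasing subsequence is 9, 9, 11 (positions 1,2,6), of length 3; no longer one exists.

3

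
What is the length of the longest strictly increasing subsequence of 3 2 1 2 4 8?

One longest increasing subsequence is 1, 2, 4, 8 (positions 3,4,5,6), of length 4; no longer one exists.

4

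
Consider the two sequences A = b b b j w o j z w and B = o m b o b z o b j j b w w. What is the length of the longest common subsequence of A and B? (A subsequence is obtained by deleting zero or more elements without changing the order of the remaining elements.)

A longest common subsequence is bbbjww (length 6); the LCS DP confirms no longer common subsequence exists.

6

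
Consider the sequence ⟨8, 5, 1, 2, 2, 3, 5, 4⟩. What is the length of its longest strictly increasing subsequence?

4

Let dp[i] be the longest increasing subsequence ending at position i. Then dp = [1, 1, 1, 2, 2, 3, 4, 4].
The maximum is 4; one witness is 1, 2, 3, 5 at positions 3,4,6,7.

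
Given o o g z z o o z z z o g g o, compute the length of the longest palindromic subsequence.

10

One longest palindromic subsequence is ogzzoozzgo (positions 1,3,4,5,6,7,9,10,13,14); it reads the same forward and backward, and the interval DP gives dp[1][14] = 10.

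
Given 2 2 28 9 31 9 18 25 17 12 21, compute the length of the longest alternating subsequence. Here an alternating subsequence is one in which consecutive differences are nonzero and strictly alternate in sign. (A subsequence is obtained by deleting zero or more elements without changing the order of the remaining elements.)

8

Track the best alternating length ending on an up-step vs a down-step at each position: up/down = 1/1, 1/1, 2/1, 2/3, 4/1, 2/5, 6/5, 6/5, 6/7, 6/7, 8/7.
The maximum over both is 8; one such subsequence is 2, 28, 9, 31, 9, 18, 17, 21.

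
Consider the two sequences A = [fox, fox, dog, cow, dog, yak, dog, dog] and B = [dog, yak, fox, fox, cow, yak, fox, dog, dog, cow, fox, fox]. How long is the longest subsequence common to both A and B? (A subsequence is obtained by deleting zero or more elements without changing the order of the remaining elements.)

6

A longest common subsequence is fox, fox, cow, yak, dog, dog (length 6); the LCS DP confirms no longer common subsequence exists.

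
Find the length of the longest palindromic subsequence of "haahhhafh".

One longest palindromic subsequence is hahhhah (positions 1,3,4,5,6,7,9); it reads the same forward and backward, and the interval DP gives dp[1][9] = 7.

7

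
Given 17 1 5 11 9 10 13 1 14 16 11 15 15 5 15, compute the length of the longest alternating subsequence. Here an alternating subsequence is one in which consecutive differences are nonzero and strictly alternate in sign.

11

Track the best alternating length ending on an up-step vs a down-step at each position: up/down = 1/1, 1/2, 3/2, 3/2, 3/4, 5/4, 5/2, 1/6, 7/2, 7/2, 7/8, 9/8, 9/8, 7/10, 11/8.
The maximum over both is 11; one such subsequence is 17, 1, 11, 9, 10, 1, 14, 11, 15, 5, 15.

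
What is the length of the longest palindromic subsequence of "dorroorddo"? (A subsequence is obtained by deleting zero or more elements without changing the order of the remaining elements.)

Using dp[i][j] = 2 + dp[i+1][j−1] if the ends match, else max(dp[i+1][j], dp[i][j−1]):
dp[1][10] = 6. A witness is orooro at positions 2,4,5,6,7,10.

6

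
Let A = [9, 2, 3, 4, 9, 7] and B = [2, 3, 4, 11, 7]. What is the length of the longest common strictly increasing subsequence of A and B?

A longest common strictly increasing subsequence is 2, 3, 4, 7 (length 4); it appears in order in both A and B, and no longer such subsequence exists.

4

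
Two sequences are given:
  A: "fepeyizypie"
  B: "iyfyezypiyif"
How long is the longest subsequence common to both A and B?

Backtracking the LCS table gives one alignment: f (A1,B3) → e (A2,B5) → p (A3,B8) → i (A6,B9) → y (A8,B10) → i (A10,B11).
So the longest common subsequence has length 6.

6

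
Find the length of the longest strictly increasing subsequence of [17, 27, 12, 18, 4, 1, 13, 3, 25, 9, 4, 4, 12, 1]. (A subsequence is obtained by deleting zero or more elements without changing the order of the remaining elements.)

4

One longest increasing subsequence is 1, 3, 9, 12 (positions 6,8,10,13), of length 4; no longer one exists.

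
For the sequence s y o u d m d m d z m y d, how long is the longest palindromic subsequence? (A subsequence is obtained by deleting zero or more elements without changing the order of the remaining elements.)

One longest palindromic subsequence is dmdmdmd (positions 5,6,7,8,9,11,13); it reads the same forward and backward, and the interval DP gives dp[1][13] = 7.

7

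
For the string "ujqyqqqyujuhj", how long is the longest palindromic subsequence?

One longest palindromic subsequence is ujyqqqyju (positions 1,2,4,5,6,7,8,10,11); it reads the same forward and backward, and the interval DP gives dp[1][13] = 9.

9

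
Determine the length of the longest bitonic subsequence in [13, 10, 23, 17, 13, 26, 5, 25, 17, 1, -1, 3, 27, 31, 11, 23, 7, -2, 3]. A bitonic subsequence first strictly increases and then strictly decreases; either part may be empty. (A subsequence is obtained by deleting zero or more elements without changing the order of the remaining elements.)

One longest bitonic subsequence is 13, 23, 17, 13, 5, 1, -1, -2 (positions 1,3,4,5,7,10,11,18): it rises to 23 then falls. Length 8 is optimal.

8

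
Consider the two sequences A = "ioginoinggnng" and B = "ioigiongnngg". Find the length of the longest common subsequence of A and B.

Backtracking the LCS table gives one alignment: i (A1,B1) → o (A2,B2) → g (A3,B4) → i (A4,B5) → o (A6,B6) → n (A8,B7) → g (A10,B8) → n (A11,B9) → n (A12,B10) → g (A13,B12).
So the longest common subsequence has length 10.

10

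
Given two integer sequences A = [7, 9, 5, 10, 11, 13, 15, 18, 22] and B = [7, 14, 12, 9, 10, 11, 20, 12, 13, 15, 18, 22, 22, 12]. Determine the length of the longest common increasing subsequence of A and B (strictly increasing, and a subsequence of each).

A longest common strictly increasing subsequence is 7, 9, 10, 11, 13, 15, 18, 22 (length 8); it appears in order in both A and B, and no longer such subsequence exists.

8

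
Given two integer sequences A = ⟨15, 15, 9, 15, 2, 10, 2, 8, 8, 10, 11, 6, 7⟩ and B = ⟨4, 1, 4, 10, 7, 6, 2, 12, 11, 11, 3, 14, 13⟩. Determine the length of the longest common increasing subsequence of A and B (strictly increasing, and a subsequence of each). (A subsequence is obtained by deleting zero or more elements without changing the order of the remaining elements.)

2

For each value that appears in both, track the longest common increasing run ending there.
The best achievable length is 2; one witness is 10, 11 (A-positions 6,11, B-positions 4,9).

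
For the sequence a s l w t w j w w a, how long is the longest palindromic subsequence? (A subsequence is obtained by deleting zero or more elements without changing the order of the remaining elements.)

Using dp[i][j] = 2 + dp[i+1][j−1] if the ends match, else max(dp[i+1][j], dp[i][j−1]):
dp[1][10] = 7. A witness is awwjwwa at positions 1,4,6,7,8,9,10.

7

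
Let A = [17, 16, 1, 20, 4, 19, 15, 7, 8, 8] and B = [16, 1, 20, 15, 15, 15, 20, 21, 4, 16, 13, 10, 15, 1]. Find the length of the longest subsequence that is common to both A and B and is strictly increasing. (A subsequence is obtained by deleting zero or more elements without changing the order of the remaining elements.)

A longest common strictly increasing subsequence is 1, 4, 15 (length 3); it appears in order in both A and B, and no longer such subsequence exists.

3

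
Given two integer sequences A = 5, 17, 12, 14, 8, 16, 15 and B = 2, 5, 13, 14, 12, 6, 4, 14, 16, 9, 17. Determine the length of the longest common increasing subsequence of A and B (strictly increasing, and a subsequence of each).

4

For each value that appears in both, track the longest common increasing run ending there.
The best achievable length is 4; one witness is 5, 12, 14, 16 (A-positions 1,3,4,6, B-positions 2,5,8,9).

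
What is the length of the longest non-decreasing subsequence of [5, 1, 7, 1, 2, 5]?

Let dp[i] be the longest non-decreasing subsequence ending at position i. Then dp = [1, 1, 2, 2, 3, 4].
The maximum is 4; one witness is 1, 1, 2, 5 at positions 2,4,5,6.

4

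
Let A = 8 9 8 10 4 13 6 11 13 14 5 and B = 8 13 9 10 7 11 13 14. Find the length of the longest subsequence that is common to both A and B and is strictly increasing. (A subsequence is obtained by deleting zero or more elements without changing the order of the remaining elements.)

6

A longest common strictly increasing subsequence is 8, 9, 10, 11, 13, 14 (length 6); it appears in order in both A and B, and no longer such subsequence exists.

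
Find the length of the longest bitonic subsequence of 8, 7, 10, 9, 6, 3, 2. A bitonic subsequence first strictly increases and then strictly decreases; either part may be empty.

One longest bitonic subsequence is 8, 10, 9, 6, 3, 2 (positions 1,3,4,5,6,7): it rises to 10 then falls. Length 6 is optimal.

6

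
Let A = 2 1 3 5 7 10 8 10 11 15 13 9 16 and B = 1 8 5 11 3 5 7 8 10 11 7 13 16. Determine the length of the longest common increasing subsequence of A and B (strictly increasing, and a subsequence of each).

A longest common strictly increasing subsequence is 1, 3, 5, 7, 8, 10, 11, 13, 16 (length 9); it appears in order in both A and B, and no longer such subsequence exists.

9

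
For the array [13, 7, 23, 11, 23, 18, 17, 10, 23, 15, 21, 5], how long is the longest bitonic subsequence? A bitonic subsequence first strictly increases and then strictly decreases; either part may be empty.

Let inc[i] be the LIS ending at i and dec[i] the longest strictly decreasing subsequence starting at i. inc = [1, 1, 2, 2, 3, 3, 3, 2, 4, 3, 4, 1], dec = [4, 2, 5, 3, 5, 4, 3, 2, 3, 2, 2, 1].
max_i inc[i]+dec[i]−1 = 7, with one witness 7, 11, 23, 18, 17, 15, 5.

7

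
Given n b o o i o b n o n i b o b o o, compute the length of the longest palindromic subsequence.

11

One longest palindromic subsequence is ooobnonbooo (positions 3,4,6,7,8,9,10,12,13,15,16); it reads the same forward and backward, and the interval DP gives dp[1][16] = 11.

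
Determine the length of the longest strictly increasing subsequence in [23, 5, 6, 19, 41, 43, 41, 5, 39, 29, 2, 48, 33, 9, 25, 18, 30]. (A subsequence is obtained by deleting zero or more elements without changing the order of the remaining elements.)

Let dp[i] be the longest increasing subsequence ending at position i. Then dp = [1, 1, 2, 3, 4, 5, 4, 1, 4, 4, 1, 6, 5, 3, 4, 4, 5].
The maximum is 6; one witness is 5, 6, 19, 41, 43, 48 at positions 2,3,4,5,6,12.

6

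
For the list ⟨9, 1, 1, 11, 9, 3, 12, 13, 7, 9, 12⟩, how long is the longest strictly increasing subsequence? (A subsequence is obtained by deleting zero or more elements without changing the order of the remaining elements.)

5

One longest increasing subsequence is 1, 3, 7, 9, 12 (positions 2,6,9,10,11), of length 5; no longer one exists.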